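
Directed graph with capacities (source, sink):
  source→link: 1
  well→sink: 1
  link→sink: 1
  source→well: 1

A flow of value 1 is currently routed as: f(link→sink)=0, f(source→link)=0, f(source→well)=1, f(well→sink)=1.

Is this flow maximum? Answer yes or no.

No

Residual path source→link→sink has bottleneck 1 > 0.
Pushing 1 along it raises the flow to 2, so the given flow is not maximum.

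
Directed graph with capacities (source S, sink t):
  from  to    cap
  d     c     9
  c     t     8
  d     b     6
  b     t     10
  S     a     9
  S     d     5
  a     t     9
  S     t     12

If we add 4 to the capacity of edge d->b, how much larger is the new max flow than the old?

0

Original max flow = 26.
Edge d->b does not cross the min cut (source side {S}), so extra capacity there cannot help.
New max flow = 26. Increase = 0.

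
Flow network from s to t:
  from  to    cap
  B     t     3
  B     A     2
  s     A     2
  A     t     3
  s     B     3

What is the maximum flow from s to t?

5

Augment s->B->t: bottleneck 3. Total 3.
Augment s->A->t: bottleneck 2. Total 5.
No augmenting path remains in the residual graph.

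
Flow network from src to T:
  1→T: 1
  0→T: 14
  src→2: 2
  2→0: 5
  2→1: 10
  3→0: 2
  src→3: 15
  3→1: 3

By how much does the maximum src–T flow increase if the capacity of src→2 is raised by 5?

Original max flow = 5.
After raising cap(src→2), augmenting paths through that edge carry 3 more units.
New max flow = 8. Increase = 3.

3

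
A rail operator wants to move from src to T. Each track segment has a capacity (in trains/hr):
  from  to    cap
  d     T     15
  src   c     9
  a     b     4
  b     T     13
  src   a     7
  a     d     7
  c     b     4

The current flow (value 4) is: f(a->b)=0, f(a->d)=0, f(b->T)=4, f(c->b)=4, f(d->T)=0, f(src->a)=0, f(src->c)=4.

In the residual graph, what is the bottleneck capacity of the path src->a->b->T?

Residual capacities along the path: src->a: 7, a->b: 4, b->T: 9.
Minimum is 4.

4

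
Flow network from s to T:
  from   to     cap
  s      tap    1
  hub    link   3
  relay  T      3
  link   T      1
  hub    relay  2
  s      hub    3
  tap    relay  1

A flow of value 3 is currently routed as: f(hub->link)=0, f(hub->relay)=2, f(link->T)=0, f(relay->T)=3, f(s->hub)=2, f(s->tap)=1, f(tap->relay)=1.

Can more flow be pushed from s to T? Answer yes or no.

Yes

Residual path s->hub->link->T has bottleneck 1 > 0.
Pushing 1 along it raises the flow to 4, so the given flow is not maximum.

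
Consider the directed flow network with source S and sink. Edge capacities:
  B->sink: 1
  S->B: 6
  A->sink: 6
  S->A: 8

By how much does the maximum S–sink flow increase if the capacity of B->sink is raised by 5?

5

Original max flow = 7.
After raising cap(B->sink), augmenting paths through that edge carry 5 more units.
New max flow = 12. Increase = 5.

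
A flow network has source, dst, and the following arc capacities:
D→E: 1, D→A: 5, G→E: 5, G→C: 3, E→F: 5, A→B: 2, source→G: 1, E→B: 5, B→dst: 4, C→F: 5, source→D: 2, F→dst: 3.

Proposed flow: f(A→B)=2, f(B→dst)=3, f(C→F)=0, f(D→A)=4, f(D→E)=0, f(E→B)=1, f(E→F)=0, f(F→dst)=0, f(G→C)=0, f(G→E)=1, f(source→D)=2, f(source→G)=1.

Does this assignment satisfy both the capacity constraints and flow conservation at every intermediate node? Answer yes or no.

No

Conservation fails at D: inflow 2 ≠ outflow 4.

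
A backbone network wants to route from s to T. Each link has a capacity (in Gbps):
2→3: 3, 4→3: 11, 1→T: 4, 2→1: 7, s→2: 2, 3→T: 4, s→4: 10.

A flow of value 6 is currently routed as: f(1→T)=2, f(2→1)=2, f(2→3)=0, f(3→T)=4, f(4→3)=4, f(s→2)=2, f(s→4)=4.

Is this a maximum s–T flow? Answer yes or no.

Yes

Residual reachable from s: {3, 4, s}; T is not reachable.
Saturated cut: s→2, 3→T with total capacity 6 = current flow value. Flow is maximum.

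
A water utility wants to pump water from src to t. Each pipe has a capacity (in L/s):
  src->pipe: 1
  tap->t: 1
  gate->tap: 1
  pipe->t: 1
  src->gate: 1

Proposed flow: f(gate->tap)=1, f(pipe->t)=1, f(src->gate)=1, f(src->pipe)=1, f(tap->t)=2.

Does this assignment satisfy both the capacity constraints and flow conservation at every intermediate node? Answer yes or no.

No

Capacity violated on tap->t: flow 2 > capacity 1.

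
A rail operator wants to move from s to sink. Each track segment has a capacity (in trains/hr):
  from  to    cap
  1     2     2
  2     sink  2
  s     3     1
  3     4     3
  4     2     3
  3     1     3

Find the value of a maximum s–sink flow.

Augment s→3→1→2→sink: bottleneck 1. Total 1.
No augmenting path remains in the residual graph.

1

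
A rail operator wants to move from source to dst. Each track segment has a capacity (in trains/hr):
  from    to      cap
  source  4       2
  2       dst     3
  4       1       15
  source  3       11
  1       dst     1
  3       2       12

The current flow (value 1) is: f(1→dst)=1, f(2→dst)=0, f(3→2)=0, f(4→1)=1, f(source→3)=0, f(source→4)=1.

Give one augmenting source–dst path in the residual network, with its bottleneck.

source→3→2→dst, bottleneck 3

Residual along source→3→2→dst: source→3: 11, 3→2: 12, 2→dst: 3.
Bottleneck = min = 3.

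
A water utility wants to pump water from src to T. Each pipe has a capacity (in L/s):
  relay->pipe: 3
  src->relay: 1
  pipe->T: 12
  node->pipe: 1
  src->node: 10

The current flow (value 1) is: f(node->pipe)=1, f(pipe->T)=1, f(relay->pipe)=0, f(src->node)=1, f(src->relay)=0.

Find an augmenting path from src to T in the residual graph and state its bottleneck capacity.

Residual along src->relay->pipe->T: src->relay: 1, relay->pipe: 3, pipe->T: 11.
Bottleneck = min = 1.

src->relay->pipe->T, bottleneck 1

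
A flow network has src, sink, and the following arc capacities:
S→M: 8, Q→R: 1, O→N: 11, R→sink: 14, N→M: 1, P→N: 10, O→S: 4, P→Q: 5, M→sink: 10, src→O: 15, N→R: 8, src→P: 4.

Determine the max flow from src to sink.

Augment src→O→S→M→sink: bottleneck 4. Total 4.
Augment src→O→N→M→sink: bottleneck 1. Total 5.
Augment src→O→N→R→sink: bottleneck 8. Total 13.
Augment src→P→Q→R→sink: bottleneck 1. Total 14.
No augmenting path remains in the residual graph.

14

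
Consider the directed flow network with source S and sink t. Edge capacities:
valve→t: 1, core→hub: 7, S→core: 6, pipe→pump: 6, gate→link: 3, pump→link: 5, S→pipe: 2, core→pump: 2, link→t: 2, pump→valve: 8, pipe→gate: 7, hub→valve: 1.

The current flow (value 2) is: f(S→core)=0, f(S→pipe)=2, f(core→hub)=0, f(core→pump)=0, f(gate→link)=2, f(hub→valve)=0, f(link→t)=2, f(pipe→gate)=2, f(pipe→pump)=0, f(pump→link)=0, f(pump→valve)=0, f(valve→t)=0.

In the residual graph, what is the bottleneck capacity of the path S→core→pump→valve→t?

1

Residual capacities along the path: S→core: 6, core→pump: 2, pump→valve: 8, valve→t: 1.
Minimum is 1.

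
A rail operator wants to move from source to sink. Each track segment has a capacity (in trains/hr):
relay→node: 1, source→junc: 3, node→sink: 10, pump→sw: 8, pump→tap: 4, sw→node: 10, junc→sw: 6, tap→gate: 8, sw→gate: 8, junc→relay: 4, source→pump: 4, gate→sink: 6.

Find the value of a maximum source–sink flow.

7

Augment source→pump→tap→gate→sink: bottleneck 4. Total 4.
Augment source→junc→sw→gate→sink: bottleneck 2. Total 6.
Augment source→junc→sw→node→sink: bottleneck 1. Total 7.
No augmenting path remains in the residual graph.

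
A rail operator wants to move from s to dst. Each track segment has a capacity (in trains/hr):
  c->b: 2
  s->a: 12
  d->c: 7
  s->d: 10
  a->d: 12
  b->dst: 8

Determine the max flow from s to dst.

Augment s->d->c->b->dst: bottleneck 2. Total 2.
No augmenting path remains in the residual graph.

2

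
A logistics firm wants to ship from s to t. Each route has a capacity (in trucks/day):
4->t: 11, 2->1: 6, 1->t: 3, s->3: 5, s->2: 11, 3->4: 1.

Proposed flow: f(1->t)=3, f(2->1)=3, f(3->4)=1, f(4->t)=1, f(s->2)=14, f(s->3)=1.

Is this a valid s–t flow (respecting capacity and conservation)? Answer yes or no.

Capacity violated on s->2: flow 14 > capacity 11.

No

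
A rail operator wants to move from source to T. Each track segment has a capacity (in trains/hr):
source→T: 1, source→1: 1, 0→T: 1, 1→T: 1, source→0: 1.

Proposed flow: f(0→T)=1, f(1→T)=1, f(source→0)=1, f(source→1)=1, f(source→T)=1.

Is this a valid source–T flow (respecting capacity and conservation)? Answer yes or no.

Every edge has 0 ≤ f(e) ≤ cap(e).
At each intermediate node, inflow equals outflow.

Yes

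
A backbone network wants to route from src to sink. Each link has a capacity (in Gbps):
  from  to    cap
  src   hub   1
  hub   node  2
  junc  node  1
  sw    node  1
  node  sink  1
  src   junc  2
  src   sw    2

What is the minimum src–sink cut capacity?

1

Max flow = 1 (via 1 augmenting path).
In the residual at optimum, the set reachable from src is {hub, junc, node, src, sw}.
Cut edges: node→sink (cap 1). Sum = 1.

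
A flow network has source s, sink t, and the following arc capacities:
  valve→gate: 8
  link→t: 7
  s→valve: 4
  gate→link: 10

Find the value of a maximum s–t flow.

Augment s→valve→gate→link→t: bottleneck 4. Total 4.
No augmenting path remains in the residual graph.

4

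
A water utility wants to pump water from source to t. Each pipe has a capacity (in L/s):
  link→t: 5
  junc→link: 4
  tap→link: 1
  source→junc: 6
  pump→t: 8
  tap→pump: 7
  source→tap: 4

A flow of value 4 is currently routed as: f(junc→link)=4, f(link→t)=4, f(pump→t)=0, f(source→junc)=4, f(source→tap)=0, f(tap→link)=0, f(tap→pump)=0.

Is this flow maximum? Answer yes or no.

No

Residual path source→tap→link→t has bottleneck 1 > 0.
Pushing 1 along it raises the flow to 5, so the given flow is not maximum.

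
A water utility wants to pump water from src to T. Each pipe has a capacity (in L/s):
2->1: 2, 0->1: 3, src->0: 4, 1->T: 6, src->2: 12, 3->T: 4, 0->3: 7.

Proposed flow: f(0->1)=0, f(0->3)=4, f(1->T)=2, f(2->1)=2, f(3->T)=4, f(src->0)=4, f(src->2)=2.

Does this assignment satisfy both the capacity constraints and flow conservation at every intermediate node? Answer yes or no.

Yes

Every edge has 0 ≤ f(e) ≤ cap(e).
At each intermediate node, inflow equals outflow.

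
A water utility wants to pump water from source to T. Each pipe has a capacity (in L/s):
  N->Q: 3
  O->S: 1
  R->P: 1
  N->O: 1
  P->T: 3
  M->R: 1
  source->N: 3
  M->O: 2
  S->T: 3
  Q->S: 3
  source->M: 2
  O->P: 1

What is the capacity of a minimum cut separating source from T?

Max flow = 5 (via 4 augmenting paths).
In the residual at optimum, the set reachable from source is {source}.
Cut edges: source->M (cap 2), source->N (cap 3). Sum = 5.

5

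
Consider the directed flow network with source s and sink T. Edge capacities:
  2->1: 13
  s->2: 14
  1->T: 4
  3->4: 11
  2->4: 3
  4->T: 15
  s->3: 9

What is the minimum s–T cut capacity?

Max flow = 16 (via 3 augmenting paths).
In the residual at optimum, the set reachable from s is {1, 2, s}.
Cut edges: s->3 (cap 9), 2->4 (cap 3), 1->T (cap 4). Sum = 16.

16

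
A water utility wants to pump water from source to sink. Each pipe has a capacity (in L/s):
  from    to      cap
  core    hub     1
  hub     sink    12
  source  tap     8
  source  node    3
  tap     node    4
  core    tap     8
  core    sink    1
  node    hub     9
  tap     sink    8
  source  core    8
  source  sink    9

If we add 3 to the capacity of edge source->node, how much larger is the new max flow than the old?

2

Original max flow = 26.
After raising cap(source->node), augmenting paths through that edge carry 2 more units.
New max flow = 28. Increase = 2.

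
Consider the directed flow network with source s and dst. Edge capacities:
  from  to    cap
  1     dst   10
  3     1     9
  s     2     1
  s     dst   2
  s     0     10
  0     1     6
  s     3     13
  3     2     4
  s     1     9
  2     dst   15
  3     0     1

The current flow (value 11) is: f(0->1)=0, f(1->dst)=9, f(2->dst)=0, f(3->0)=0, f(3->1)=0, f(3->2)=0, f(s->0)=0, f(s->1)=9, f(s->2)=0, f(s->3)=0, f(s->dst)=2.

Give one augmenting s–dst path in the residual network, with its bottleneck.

Residual along s->2->dst: s->2: 1, 2->dst: 15.
Bottleneck = min = 1.

s->2->dst, bottleneck 1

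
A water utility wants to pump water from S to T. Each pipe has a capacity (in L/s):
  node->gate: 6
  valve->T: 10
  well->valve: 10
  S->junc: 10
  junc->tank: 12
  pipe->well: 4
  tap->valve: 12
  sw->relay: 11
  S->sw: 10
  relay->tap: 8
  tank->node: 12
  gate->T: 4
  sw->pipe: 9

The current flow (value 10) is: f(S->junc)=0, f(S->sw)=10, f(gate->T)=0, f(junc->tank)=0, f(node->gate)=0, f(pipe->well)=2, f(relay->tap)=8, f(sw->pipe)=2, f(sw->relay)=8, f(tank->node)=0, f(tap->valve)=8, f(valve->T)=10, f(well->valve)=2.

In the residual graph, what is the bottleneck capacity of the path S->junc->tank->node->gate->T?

Residual capacities along the path: S->junc: 10, junc->tank: 12, tank->node: 12, node->gate: 6, gate->T: 4.
Minimum is 4.

4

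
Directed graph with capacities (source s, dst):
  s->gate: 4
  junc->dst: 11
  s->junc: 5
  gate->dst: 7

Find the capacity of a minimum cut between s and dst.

9

Max flow = 9 (via 2 augmenting paths).
In the residual at optimum, the set reachable from s is {s}.
Cut edges: s->gate (cap 4), s->junc (cap 5). Sum = 9.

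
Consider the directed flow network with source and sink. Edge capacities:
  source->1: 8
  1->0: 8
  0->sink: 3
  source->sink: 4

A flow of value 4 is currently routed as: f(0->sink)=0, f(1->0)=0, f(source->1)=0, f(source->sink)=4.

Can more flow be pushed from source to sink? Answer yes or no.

Residual path source->1->0->sink has bottleneck 3 > 0.
Pushing 3 along it raises the flow to 7, so the given flow is not maximum.

Yes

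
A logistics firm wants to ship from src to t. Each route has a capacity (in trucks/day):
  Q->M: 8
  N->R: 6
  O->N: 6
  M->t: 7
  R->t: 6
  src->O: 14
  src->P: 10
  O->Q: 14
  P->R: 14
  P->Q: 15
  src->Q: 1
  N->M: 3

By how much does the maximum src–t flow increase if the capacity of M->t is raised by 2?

Original max flow = 13.
After raising cap(M->t), augmenting paths through that edge carry 2 more units.
New max flow = 15. Increase = 2.

2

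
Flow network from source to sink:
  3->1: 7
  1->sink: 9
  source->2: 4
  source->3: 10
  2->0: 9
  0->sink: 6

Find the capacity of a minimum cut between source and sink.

Max flow = 11 (via 2 augmenting paths).
In the residual at optimum, the set reachable from source is {3, source}.
Cut edges: 3->1 (cap 7), source->2 (cap 4). Sum = 11.

11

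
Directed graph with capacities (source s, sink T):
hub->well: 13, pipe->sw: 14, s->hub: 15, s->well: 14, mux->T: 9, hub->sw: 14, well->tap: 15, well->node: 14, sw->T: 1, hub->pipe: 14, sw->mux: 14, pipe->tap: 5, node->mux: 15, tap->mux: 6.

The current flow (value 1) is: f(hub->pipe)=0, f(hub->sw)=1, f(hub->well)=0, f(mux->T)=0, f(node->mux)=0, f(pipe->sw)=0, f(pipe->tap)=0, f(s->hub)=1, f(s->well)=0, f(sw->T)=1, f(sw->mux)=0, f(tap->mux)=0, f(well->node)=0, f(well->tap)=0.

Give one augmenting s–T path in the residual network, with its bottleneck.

Residual along s->hub->sw->mux->T: s->hub: 14, hub->sw: 13, sw->mux: 14, mux->T: 9.
Bottleneck = min = 9.

s->hub->sw->mux->T, bottleneck 9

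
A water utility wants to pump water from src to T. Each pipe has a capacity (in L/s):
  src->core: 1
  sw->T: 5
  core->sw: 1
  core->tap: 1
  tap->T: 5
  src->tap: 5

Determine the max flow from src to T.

6

Augment src->tap->T: bottleneck 5. Total 5.
Augment src->core->sw->T: bottleneck 1. Total 6.
No augmenting path remains in the residual graph.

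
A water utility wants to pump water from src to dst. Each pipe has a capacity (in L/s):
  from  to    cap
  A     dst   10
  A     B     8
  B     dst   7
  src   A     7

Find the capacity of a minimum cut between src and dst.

Max flow = 7 (via 1 augmenting path).
In the residual at optimum, the set reachable from src is {src}.
Cut edges: src->A (cap 7). Sum = 7.

7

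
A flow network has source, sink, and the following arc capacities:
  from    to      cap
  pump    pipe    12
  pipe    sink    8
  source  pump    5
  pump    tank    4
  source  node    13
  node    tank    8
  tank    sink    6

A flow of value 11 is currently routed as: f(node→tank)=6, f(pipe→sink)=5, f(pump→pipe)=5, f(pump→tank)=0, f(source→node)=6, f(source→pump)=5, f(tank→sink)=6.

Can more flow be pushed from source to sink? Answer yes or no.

Residual reachable from source: {node, source, tank}; sink is not reachable.
Saturated cut: source→pump, tank→sink with total capacity 11 = current flow value. Flow is maximum.

No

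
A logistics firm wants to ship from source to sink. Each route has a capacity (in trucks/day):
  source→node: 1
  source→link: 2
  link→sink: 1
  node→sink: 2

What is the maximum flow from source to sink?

Augment source→node→sink: bottleneck 1. Total 1.
Augment source→link→sink: bottleneck 1. Total 2.
No augmenting path remains in the residual graph.

2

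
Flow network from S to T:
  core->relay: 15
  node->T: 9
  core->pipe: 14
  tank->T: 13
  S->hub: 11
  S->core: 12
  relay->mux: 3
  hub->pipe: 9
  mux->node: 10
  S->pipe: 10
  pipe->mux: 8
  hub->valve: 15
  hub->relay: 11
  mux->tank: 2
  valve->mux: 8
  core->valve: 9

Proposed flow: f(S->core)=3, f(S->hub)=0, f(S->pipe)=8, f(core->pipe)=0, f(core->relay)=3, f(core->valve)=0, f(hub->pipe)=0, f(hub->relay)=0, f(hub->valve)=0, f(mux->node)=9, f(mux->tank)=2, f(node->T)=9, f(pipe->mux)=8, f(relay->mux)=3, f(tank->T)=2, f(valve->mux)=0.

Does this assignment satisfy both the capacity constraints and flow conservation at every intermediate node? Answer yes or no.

Yes

Every edge has 0 ≤ f(e) ≤ cap(e).
At each intermediate node, inflow equals outflow.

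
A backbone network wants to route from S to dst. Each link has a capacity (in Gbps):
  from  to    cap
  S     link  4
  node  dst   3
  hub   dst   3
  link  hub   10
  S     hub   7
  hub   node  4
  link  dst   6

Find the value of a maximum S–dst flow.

Augment S→link→dst: bottleneck 4. Total 4.
Augment S→hub→dst: bottleneck 3. Total 7.
Augment S→hub→node→dst: bottleneck 3. Total 10.
No augmenting path remains in the residual graph.

10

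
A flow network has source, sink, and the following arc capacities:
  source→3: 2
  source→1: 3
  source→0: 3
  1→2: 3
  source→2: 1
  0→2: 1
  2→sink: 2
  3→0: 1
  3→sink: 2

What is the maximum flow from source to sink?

4

Augment source→3→sink: bottleneck 2. Total 2.
Augment source→2→sink: bottleneck 1. Total 3.
Augment source→1→2→sink: bottleneck 1. Total 4.
No augmenting path remains in the residual graph.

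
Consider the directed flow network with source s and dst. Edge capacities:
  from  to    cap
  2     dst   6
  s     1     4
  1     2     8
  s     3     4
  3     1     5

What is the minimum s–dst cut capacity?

6

Max flow = 6 (via 2 augmenting paths).
In the residual at optimum, the set reachable from s is {1, 2, 3, s}.
Cut edges: 2->dst (cap 6). Sum = 6.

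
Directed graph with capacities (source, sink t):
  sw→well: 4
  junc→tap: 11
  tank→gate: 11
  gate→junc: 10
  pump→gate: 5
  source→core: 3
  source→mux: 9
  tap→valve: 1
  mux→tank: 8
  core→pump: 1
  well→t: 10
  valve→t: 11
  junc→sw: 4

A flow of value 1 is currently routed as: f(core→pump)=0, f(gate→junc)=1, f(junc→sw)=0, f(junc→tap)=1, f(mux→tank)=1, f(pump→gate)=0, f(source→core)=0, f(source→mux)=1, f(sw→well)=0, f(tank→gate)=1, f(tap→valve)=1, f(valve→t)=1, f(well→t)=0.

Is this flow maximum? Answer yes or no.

Residual path source→mux→tank→gate→junc→sw→well→t has bottleneck 4 > 0.
Pushing 4 along it raises the flow to 5, so the given flow is not maximum.

No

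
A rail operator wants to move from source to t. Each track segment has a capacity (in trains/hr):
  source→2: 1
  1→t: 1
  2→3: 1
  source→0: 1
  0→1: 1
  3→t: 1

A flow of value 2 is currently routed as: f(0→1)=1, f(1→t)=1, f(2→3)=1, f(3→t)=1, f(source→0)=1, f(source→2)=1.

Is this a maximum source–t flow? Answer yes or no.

Residual reachable from source: {source}; t is not reachable.
Saturated cut: source→0, source→2 with total capacity 2 = current flow value. Flow is maximum.

Yes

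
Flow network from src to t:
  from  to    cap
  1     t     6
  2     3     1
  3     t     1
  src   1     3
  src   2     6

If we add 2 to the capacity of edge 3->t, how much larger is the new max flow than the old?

0

Original max flow = 4.
Edge 3->t does not cross the min cut (source side {2, src}), so extra capacity there cannot help.
New max flow = 4. Increase = 0.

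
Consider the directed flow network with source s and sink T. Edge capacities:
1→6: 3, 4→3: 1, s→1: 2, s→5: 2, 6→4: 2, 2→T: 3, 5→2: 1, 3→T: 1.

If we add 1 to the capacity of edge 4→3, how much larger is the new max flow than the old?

0

Original max flow = 2.
Even with extra capacity on 4→3, another cut of capacity 2 remains binding.
New max flow = 2. Increase = 0.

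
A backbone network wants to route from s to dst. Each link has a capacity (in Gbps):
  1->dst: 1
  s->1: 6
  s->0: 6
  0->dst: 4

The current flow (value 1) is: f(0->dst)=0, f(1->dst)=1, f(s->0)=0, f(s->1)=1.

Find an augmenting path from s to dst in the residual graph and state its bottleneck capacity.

s->0->dst, bottleneck 4

Residual along s->0->dst: s->0: 6, 0->dst: 4.
Bottleneck = min = 4.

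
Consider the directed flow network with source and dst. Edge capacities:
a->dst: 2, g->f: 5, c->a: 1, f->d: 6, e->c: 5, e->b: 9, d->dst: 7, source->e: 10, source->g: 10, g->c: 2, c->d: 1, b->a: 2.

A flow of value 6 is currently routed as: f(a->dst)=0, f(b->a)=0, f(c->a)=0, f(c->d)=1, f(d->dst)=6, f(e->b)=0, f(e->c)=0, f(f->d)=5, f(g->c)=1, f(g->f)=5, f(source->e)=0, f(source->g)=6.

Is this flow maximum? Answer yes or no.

No

Residual path source->g->c->a->dst has bottleneck 1 > 0.
Pushing 1 along it raises the flow to 7, so the given flow is not maximum.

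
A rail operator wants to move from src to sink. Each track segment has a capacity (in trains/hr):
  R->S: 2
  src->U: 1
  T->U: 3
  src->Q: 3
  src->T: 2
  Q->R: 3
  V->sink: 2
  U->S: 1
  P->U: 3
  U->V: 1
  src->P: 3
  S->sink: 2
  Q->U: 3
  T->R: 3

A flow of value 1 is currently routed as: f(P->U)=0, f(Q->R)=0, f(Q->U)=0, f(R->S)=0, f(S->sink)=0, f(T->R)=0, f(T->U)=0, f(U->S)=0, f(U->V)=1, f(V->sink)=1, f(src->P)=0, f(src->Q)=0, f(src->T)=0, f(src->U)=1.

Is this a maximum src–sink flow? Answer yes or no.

Residual path src->P->U->S->sink has bottleneck 1 > 0.
Pushing 1 along it raises the flow to 2, so the given flow is not maximum.

No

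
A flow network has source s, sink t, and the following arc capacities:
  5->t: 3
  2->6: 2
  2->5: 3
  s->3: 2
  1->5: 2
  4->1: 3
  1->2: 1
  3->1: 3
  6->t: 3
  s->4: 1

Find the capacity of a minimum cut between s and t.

3

Max flow = 3 (via 2 augmenting paths).
In the residual at optimum, the set reachable from s is {s}.
Cut edges: s->3 (cap 2), s->4 (cap 1). Sum = 3.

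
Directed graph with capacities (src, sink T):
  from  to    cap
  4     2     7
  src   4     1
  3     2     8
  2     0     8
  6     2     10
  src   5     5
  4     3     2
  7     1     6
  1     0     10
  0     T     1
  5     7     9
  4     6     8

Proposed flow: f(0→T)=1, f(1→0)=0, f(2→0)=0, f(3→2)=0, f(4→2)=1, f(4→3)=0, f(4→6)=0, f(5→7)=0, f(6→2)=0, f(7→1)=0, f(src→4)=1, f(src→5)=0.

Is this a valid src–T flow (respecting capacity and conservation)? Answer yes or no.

Conservation fails at 2: inflow 1 ≠ outflow 0.

No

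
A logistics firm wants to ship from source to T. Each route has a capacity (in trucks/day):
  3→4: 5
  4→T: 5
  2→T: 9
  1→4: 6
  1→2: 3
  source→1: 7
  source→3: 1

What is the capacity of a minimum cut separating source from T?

Max flow = 8 (via 3 augmenting paths).
In the residual at optimum, the set reachable from source is {source}.
Cut edges: source→3 (cap 1), source→1 (cap 7). Sum = 8.

8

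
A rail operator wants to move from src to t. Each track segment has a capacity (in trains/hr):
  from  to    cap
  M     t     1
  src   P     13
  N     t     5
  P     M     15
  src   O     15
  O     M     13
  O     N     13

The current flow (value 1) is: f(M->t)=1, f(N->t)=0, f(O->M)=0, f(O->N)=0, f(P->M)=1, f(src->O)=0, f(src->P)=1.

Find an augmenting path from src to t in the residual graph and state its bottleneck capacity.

src->O->N->t, bottleneck 5

Residual along src->O->N->t: src->O: 15, O->N: 13, N->t: 5.
Bottleneck = min = 5.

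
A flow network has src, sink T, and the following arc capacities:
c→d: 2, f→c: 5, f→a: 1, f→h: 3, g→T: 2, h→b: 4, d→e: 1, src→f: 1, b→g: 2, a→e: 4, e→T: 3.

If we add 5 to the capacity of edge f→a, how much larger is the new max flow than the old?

Original max flow = 1.
Edge f→a does not cross the min cut (source side {src}), so extra capacity there cannot help.
New max flow = 1. Increase = 0.

0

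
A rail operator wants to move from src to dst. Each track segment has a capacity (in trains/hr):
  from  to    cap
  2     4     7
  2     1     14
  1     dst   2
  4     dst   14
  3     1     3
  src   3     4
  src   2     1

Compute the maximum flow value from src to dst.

3

Augment src→2→4→dst: bottleneck 1. Total 1.
Augment src→3→1→dst: bottleneck 2. Total 3.
No augmenting path remains in the residual graph.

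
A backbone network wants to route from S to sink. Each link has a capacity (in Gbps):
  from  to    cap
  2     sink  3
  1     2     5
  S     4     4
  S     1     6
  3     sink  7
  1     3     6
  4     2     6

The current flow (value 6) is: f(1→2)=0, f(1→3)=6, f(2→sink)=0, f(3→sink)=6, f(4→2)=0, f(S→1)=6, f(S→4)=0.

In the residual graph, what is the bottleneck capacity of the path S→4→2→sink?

Residual capacities along the path: S→4: 4, 4→2: 6, 2→sink: 3.
Minimum is 3.

3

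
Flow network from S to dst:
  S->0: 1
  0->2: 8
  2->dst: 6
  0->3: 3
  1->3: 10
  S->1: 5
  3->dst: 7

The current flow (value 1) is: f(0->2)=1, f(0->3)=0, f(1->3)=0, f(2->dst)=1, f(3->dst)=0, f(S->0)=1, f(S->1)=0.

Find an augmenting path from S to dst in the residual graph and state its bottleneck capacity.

S->1->3->dst, bottleneck 5

Residual along S->1->3->dst: S->1: 5, 1->3: 10, 3->dst: 7.
Bottleneck = min = 5.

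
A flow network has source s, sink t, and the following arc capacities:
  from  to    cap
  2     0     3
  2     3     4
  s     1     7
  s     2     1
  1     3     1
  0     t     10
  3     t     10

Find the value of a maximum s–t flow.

2

Augment s→2→0→t: bottleneck 1. Total 1.
Augment s→1→3→t: bottleneck 1. Total 2.
No augmenting path remains in the residual graph.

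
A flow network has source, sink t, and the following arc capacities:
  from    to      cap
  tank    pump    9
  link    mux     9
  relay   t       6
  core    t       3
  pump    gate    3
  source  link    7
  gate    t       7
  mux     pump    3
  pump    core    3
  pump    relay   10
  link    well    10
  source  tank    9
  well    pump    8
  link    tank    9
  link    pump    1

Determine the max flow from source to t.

Augment source->link->pump->gate->t: bottleneck 1. Total 1.
Augment source->tank->pump->gate->t: bottleneck 2. Total 3.
Augment source->tank->pump->relay->t: bottleneck 6. Total 9.
Augment source->tank->pump->core->t: bottleneck 1. Total 10.
Augment source->link->well->pump->core->t: bottleneck 2. Total 12.
No augmenting path remains in the residual graph.

12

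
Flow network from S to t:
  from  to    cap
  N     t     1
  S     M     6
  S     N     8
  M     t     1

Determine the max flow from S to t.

Augment S->M->t: bottleneck 1. Total 1.
Augment S->N->t: bottleneck 1. Total 2.
No augmenting path remains in the residual graph.

2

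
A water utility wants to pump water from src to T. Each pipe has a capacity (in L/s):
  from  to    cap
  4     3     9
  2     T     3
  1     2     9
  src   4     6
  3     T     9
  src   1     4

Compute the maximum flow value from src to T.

Augment src->4->3->T: bottleneck 6. Total 6.
Augment src->1->2->T: bottleneck 3. Total 9.
No augmenting path remains in the residual graph.

9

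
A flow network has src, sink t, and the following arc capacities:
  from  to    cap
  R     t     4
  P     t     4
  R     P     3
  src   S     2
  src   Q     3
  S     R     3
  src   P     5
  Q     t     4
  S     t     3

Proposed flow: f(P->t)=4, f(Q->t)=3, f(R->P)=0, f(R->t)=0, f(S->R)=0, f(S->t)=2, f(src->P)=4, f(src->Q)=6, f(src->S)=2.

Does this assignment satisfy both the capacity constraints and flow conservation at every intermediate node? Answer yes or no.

No

Capacity violated on src->Q: flow 6 > capacity 3.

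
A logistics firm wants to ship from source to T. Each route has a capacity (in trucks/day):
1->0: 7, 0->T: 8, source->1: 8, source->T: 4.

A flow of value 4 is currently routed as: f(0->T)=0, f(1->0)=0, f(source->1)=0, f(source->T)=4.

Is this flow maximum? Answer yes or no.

Residual path source->1->0->T has bottleneck 7 > 0.
Pushing 7 along it raises the flow to 11, so the given flow is not maximum.

No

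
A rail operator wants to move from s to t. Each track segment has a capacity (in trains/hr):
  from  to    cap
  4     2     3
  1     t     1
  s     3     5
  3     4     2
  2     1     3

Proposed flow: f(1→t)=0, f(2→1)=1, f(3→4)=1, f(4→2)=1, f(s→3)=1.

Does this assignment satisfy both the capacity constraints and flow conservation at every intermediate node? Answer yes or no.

Conservation fails at 1: inflow 1 ≠ outflow 0.

No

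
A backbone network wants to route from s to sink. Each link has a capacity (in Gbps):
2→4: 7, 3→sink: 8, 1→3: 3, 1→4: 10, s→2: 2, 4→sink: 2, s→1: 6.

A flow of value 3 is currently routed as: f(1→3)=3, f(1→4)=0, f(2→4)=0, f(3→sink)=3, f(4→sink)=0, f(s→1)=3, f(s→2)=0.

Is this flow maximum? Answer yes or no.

No

Residual path s→1→4→sink has bottleneck 2 > 0.
Pushing 2 along it raises the flow to 5, so the given flow is not maximum.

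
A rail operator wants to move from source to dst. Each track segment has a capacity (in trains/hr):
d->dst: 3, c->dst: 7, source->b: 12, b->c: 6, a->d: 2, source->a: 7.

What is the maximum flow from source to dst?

Augment source->b->c->dst: bottleneck 6. Total 6.
Augment source->a->d->dst: bottleneck 2. Total 8.
No augmenting path remains in the residual graph.

8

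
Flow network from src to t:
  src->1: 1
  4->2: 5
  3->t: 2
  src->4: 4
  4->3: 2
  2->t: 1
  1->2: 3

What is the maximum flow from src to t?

3

Augment src->4->2->t: bottleneck 1. Total 1.
Augment src->4->3->t: bottleneck 2. Total 3.
No augmenting path remains in the residual graph.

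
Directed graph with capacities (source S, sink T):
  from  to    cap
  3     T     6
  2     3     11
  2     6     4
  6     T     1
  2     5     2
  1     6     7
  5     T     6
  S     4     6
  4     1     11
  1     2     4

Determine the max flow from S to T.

5

Augment S→4→1→6→T: bottleneck 1. Total 1.
Augment S→4→1→2→3→T: bottleneck 4. Total 5.
No augmenting path remains in the residual graph.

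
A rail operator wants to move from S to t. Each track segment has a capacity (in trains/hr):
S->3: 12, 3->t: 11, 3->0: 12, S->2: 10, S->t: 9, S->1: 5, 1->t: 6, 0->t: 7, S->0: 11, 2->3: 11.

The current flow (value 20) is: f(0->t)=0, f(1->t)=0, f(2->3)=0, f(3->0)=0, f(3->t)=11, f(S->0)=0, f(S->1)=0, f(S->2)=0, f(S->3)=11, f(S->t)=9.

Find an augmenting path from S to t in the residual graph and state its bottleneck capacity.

Residual along S->1->t: S->1: 5, 1->t: 6.
Bottleneck = min = 5.

S->1->t, bottleneck 5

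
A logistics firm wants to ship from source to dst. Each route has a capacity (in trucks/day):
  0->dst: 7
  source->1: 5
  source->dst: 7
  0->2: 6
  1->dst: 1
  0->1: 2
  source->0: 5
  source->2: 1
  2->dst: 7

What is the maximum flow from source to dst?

14

Augment source->dst: bottleneck 7. Total 7.
Augment source->0->dst: bottleneck 5. Total 12.
Augment source->2->dst: bottleneck 1. Total 13.
Augment source->1->dst: bottleneck 1. Total 14.
No augmenting path remains in the residual graph.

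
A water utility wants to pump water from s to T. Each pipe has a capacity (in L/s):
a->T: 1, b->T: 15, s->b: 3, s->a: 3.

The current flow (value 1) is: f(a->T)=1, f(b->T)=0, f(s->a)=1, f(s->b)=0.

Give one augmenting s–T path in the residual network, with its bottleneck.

s->b->T, bottleneck 3

Residual along s->b->T: s->b: 3, b->T: 15.
Bottleneck = min = 3.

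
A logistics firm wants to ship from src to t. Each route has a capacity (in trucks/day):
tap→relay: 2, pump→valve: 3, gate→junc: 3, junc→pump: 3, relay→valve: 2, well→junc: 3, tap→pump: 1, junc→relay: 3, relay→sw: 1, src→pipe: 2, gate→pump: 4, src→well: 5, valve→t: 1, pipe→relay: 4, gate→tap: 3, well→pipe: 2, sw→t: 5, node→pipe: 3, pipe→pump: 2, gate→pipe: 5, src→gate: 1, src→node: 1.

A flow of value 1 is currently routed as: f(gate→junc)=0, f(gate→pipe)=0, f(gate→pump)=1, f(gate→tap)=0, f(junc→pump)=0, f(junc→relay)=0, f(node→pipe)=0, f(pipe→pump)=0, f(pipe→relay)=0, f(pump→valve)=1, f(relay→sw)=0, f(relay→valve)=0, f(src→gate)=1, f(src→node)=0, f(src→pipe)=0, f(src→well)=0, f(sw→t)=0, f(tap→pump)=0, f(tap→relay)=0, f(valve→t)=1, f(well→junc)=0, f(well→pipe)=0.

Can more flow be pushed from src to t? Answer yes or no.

Yes

Residual path src→pipe→relay→sw→t has bottleneck 1 > 0.
Pushing 1 along it raises the flow to 2, so the given flow is not maximum.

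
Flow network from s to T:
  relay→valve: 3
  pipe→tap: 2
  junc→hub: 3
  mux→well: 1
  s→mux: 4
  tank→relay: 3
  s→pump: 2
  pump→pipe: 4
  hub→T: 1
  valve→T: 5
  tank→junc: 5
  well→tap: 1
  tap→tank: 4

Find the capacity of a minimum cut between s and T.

3

Max flow = 3 (via 3 augmenting paths).
In the residual at optimum, the set reachable from s is {mux, s}.
Cut edges: mux→well (cap 1), s→pump (cap 2). Sum = 3.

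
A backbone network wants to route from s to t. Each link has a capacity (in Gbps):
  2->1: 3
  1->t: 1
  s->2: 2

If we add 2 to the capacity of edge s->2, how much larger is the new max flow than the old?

0

Original max flow = 1.
Edge s->2 does not cross the min cut (source side {1, 2, s}), so extra capacity there cannot help.
New max flow = 1. Increase = 0.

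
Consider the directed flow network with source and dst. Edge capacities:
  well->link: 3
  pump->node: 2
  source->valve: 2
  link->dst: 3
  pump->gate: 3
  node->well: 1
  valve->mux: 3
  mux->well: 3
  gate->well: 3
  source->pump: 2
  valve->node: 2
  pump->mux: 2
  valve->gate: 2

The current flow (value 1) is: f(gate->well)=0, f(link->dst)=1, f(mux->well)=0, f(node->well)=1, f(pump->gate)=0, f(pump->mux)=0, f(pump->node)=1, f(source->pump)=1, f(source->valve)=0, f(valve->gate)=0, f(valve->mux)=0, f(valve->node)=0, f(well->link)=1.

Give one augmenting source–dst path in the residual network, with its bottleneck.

source->pump->gate->well->link->dst, bottleneck 1

Residual along source->pump->gate->well->link->dst: source->pump: 1, pump->gate: 3, gate->well: 3, well->link: 2, link->dst: 2.
Bottleneck = min = 1.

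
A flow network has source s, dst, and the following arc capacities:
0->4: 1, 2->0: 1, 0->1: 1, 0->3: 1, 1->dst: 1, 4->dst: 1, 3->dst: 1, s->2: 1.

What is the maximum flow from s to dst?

1

Augment s->2->0->1->dst: bottleneck 1. Total 1.
No augmenting path remains in the residual graph.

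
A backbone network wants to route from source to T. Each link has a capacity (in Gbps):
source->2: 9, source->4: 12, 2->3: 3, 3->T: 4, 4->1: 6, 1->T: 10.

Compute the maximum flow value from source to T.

9

Augment source->4->1->T: bottleneck 6. Total 6.
Augment source->2->3->T: bottleneck 3. Total 9.
No augmenting path remains in the residual graph.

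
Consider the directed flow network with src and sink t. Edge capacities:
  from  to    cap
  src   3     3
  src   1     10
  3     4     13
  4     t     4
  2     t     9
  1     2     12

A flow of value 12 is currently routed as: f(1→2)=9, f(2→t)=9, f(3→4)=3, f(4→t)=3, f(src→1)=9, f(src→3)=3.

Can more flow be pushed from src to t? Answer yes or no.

Residual reachable from src: {1, 2, src}; t is not reachable.
Saturated cut: src→3, 2→t with total capacity 12 = current flow value. Flow is maximum.

No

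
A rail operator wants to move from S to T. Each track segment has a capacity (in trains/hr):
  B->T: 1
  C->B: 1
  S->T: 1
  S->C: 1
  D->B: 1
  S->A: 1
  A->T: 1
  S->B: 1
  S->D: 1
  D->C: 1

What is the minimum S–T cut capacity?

Max flow = 3 (via 3 augmenting paths).
In the residual at optimum, the set reachable from S is {B, C, D, S}.
Cut edges: S->A (cap 1), S->T (cap 1), B->T (cap 1). Sum = 3.

3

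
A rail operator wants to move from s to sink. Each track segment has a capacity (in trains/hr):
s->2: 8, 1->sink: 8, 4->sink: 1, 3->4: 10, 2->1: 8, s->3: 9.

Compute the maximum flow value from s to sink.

9

Augment s->2->1->sink: bottleneck 8. Total 8.
Augment s->3->4->sink: bottleneck 1. Total 9.
No augmenting path remains in the residual graph.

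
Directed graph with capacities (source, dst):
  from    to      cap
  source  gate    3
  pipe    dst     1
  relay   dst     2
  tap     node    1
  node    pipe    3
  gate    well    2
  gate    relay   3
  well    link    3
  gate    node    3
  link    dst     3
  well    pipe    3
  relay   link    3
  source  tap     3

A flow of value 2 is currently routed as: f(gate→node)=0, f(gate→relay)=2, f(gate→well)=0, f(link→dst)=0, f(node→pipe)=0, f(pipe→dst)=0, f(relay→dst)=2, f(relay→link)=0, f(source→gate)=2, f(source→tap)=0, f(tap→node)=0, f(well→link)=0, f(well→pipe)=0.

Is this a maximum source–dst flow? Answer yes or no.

Residual path source→gate→node→pipe→dst has bottleneck 1 > 0.
Pushing 1 along it raises the flow to 3, so the given flow is not maximum.

No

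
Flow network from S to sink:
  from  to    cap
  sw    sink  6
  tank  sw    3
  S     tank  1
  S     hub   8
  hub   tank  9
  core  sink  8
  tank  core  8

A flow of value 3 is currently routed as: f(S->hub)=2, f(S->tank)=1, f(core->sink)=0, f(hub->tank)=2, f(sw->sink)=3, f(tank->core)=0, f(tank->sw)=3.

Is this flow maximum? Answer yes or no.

No

Residual path S->hub->tank->core->sink has bottleneck 6 > 0.
Pushing 6 along it raises the flow to 9, so the given flow is not maximum.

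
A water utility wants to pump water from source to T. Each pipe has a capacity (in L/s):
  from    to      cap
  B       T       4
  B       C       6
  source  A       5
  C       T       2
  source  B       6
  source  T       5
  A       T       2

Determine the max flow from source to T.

13

Augment source→T: bottleneck 5. Total 5.
Augment source→B→T: bottleneck 4. Total 9.
Augment source→A→T: bottleneck 2. Total 11.
Augment source→B→C→T: bottleneck 2. Total 13.
No augmenting path remains in the residual graph.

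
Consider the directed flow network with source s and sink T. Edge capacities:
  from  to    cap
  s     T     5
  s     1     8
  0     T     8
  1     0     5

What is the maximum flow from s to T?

10

Augment s→T: bottleneck 5. Total 5.
Augment s→1→0→T: bottleneck 5. Total 10.
No augmenting path remains in the residual graph.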